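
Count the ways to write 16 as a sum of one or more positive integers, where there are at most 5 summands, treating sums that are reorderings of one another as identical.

101

There are 101 such partitions.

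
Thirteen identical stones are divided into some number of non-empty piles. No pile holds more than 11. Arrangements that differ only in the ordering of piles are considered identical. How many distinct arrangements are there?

99

There are 99 such partitions.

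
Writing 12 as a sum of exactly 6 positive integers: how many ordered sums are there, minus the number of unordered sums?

451

Ordered (compositions into 6 parts): C(11,5) = 462.
Partitions of 12 into exactly 6 parts: 11.
Difference: 462 − 11 = 451.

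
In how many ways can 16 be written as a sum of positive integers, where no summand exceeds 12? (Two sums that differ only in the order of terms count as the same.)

224

Direct enumeration gives 224 partitions.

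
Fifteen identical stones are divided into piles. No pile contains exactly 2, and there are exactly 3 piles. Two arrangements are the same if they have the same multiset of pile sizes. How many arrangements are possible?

13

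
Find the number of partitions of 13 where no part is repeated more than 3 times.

64

A partial list (first 12 by largest part):
13
12+1
11+2
11+1+1
10+3
10+2+1
10+1+1+1
9+4
9+3+1
9+2+2
9+2+1+1
8+5
…and 52 more, for 64 total.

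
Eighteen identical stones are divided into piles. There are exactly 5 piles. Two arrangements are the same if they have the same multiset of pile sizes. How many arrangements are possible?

57

A partial list (first 12 by largest part):
14, 1, 1, 1, 1
13, 2, 1, 1, 1
12, 3, 1, 1, 1
12, 2, 2, 1, 1
11, 4, 1, 1, 1
11, 3, 2, 1, 1
11, 2, 2, 2, 1
10, 5, 1, 1, 1
10, 4, 2, 1, 1
10, 3, 3, 1, 1
10, 3, 2, 2, 1
10, 2, 2, 2, 2
…and 45 more, for 57 total.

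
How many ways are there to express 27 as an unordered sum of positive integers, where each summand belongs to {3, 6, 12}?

9

Enumerating:
12,12,3
12,6,6,3
12,6,3,3,3
12,3,3,3,3,3
6,6,6,6,3
6,6,6,3,3,3
6,6,3,3,3,3,3
6,3,3,3,3,3,3,3
3,3,3,3,3,3,3,3,3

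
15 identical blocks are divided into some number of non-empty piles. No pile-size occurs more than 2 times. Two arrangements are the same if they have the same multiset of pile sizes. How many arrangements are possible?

A partial list (first 12 by largest part):
15
14+1
13+2
13+1+1
12+3
12+2+1
11+4
11+3+1
11+2+2
11+2+1+1
10+5
10+4+1
…and 58 more, for 70 total.

70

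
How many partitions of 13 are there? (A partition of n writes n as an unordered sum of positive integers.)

101

Enumerating by decreasing first part gives 101 partitions in all.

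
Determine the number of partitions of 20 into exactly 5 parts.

There are 84 such partitions.

84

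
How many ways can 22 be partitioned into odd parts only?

There are 89 such partitions.

89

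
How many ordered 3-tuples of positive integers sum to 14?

78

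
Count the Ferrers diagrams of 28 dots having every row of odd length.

Systematic enumeration (by largest part, then next-largest, …) yields 222.

222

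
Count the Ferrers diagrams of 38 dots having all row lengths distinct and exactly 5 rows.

291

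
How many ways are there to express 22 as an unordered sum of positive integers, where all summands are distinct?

Direct enumeration gives 89 partitions.

89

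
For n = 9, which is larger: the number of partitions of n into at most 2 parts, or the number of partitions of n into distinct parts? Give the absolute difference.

3

Partitions of 9 into at most 2 parts: 5.
Partitions of 9 into distinct parts: 8.
|5 − 8| = 3.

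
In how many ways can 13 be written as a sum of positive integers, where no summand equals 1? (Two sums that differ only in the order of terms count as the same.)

Listing the qualifying partitions of 13:
13
2,11
3,10
4,9
2,2,9
5,8
2,3,8
6,7
2,4,7
3,3,7
2,2,2,7
2,5,6
3,4,6
2,2,3,6
3,5,5
4,4,5
2,2,4,5
2,3,3,5
2,2,2,2,5
2,3,4,4
3,3,3,4
2,2,2,3,4
2,2,3,3,3
2,2,2,2,2,3

24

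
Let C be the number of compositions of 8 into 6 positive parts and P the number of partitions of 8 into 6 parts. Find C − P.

19

Compositions: C(7,5) = 21.
Unordered (partitions into 6 parts): 2.
Difference: 21 − 2 = 19.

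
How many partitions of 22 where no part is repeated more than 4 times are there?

628

Direct enumeration gives 628 partitions.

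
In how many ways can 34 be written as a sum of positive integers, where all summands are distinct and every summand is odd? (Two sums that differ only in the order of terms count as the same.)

26

There are too many to list fully; the first 12 (by largest part) are:
33, 1
31, 3
29, 5
27, 7
25, 9
25, 5, 3, 1
23, 11
23, 7, 3, 1
21, 13
21, 9, 3, 1
21, 7, 5, 1
19, 15
…and 14 more, for 26 total.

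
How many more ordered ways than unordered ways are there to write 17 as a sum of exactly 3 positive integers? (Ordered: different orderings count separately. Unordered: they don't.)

Compositions: C(16,2) = 120.
Unordered (partitions into 3 parts): 24.
Difference: 120 − 24 = 96.

96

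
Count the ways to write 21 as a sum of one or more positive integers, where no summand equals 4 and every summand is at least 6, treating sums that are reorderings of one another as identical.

9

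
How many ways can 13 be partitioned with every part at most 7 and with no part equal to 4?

54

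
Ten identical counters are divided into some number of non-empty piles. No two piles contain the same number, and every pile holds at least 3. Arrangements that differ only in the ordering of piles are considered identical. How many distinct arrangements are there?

They are:
10
7 + 3
6 + 4
That's 3 in total.

3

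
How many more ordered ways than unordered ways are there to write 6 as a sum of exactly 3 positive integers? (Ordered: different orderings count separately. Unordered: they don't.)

7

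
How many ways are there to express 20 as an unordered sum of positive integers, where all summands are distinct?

A partial list (first 12 by largest part):
20
19+1
18+2
17+3
17+2+1
16+4
16+3+1
15+5
15+4+1
15+3+2
14+6
14+5+1
…and 52 more, for 64 total.

64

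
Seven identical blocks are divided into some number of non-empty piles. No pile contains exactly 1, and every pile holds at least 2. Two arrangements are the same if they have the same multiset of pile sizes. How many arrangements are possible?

4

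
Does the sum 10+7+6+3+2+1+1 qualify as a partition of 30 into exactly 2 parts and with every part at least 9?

The parts sum to 30, and the condition 'there are exactly 2 summands' is violated.

No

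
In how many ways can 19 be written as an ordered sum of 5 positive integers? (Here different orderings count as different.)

3060

A composition of 19 into 5 positive parts is chosen by placing 4 dividers among the 18 gaps between 19 units: C(18,4) = 3060.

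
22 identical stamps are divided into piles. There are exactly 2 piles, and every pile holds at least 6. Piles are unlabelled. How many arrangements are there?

Enumerating:
6 + 16
7 + 15
8 + 14
9 + 13
10 + 12
11 + 11
Counting gives 6.

6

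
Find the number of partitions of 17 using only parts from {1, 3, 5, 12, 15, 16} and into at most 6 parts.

8

Enumerating:
1 + 16
1 + 1 + 15
5 + 12
1 + 1 + 3 + 12
1 + 1 + 1 + 1 + 1 + 12
1 + 1 + 5 + 5 + 5
1 + 3 + 3 + 5 + 5
3 + 3 + 3 + 3 + 5
Counting gives 8.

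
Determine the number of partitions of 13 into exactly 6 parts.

They are:
1 + 1 + 1 + 1 + 1 + 8
1 + 1 + 1 + 1 + 2 + 7
1 + 1 + 1 + 1 + 3 + 6
1 + 1 + 1 + 2 + 2 + 6
1 + 1 + 1 + 1 + 4 + 5
1 + 1 + 1 + 2 + 3 + 5
1 + 1 + 2 + 2 + 2 + 5
1 + 1 + 1 + 2 + 4 + 4
1 + 1 + 1 + 3 + 3 + 4
1 + 1 + 2 + 2 + 3 + 4
1 + 2 + 2 + 2 + 2 + 4
1 + 1 + 2 + 3 + 3 + 3
1 + 2 + 2 + 2 + 3 + 3
2 + 2 + 2 + 2 + 2 + 3
Counting gives 14.

14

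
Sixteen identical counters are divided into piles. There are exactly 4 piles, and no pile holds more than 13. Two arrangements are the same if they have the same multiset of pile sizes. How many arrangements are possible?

A partial list (first 12 by largest part):
13, 1, 1, 1
12, 2, 1, 1
11, 3, 1, 1
11, 2, 2, 1
10, 4, 1, 1
10, 3, 2, 1
10, 2, 2, 2
9, 5, 1, 1
9, 4, 2, 1
9, 3, 3, 1
9, 3, 2, 2
8, 6, 1, 1
…and 22 more, for 34 total.

34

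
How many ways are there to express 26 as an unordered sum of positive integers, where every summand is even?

101

There are 101 such partitions.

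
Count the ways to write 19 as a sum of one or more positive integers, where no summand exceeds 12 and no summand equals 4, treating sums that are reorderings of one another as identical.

Systematic enumeration (by largest part, then next-largest, …) yields 288.

288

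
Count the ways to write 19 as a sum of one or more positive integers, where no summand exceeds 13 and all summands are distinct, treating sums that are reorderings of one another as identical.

44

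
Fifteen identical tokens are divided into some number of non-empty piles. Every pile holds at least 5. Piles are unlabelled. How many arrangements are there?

The partitions of 15 that satisfy the conditions:
15
5, 10
6, 9
7, 8
5, 5, 5

5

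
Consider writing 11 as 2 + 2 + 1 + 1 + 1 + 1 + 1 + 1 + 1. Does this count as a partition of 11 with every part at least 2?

The parts sum to 11, and the condition 'every summand is at least 2' is violated.

No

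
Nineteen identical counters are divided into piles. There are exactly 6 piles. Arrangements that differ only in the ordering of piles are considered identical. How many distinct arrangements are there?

Enumerating by decreasing first part gives 71 partitions in all.

71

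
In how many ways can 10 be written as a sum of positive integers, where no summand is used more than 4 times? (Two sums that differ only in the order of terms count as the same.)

There are too many to list fully; the first 12 (by largest part) are:
10
9 + 1
8 + 2
8 + 1 + 1
7 + 3
7 + 2 + 1
7 + 1 + 1 + 1
6 + 4
6 + 3 + 1
6 + 2 + 2
6 + 2 + 1 + 1
6 + 1 + 1 + 1 + 1
…and 22 more, for 34 total.

34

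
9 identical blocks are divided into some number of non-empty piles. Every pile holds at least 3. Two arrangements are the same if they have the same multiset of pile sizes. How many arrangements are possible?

4

Enumerating:
9
6+3
5+4
3+3+3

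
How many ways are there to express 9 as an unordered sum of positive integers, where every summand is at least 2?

8

The partitions of 9 that satisfy the conditions:
9
2,7
3,6
4,5
2,2,5
2,3,4
3,3,3
2,2,2,3
That's 8 in total.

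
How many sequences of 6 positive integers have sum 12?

462

By stars and bars with positive parts, the count is C(11,5) = 462.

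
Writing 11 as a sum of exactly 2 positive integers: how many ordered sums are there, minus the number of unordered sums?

Ordered (compositions into 2 parts): C(10,1) = 10.
Unordered (partitions into 2 parts): 5.
Difference: 10 − 5 = 5.

5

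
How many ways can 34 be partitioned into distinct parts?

A full systematic count gives 512.

512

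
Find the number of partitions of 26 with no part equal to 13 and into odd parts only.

147

A full systematic count gives 147.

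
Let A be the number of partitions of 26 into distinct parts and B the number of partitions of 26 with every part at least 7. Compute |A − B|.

152

Partitions of 26 into distinct parts: 165.
Partitions of 26 with every part at least 7: 13.
|165 − 13| = 152.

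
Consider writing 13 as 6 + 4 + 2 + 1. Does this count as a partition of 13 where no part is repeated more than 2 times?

The parts sum to 13, and the condition 'no summand is used more than 2 times' holds.

Yes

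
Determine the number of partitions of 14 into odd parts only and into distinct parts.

Listing the qualifying partitions of 14:
13, 1
11, 3
9, 5

3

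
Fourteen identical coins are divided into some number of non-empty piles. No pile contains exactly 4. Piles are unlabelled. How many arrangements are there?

Direct enumeration gives 93 partitions.

93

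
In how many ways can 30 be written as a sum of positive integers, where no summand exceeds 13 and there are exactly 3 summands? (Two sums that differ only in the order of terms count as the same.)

The partitions of 30 that satisfy the conditions:
13 + 13 + 4
13 + 12 + 5
13 + 11 + 6
13 + 10 + 7
13 + 9 + 8
12 + 12 + 6
12 + 11 + 7
12 + 10 + 8
12 + 9 + 9
11 + 11 + 8
11 + 10 + 9
10 + 10 + 10

12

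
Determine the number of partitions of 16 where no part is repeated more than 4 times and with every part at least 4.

Listing the qualifying partitions of 16:
16
12,4
11,5
10,6
9,7
8,8
8,4,4
7,5,4
6,6,4
6,5,5
4,4,4,4
Counting gives 11.

11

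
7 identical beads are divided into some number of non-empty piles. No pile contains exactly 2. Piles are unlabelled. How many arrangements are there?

8

They are:
7
6+1
5+1+1
4+3
4+1+1+1
3+3+1
3+1+1+1+1
1+1+1+1+1+1+1
Counting gives 8.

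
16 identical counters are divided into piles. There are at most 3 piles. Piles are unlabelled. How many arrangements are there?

There are too many to list fully; the first 12 (by largest part) are:
16
1+15
2+14
1+1+14
3+13
1+2+13
4+12
1+3+12
2+2+12
5+11
1+4+11
2+3+11
…and 18 more, for 30 total.

30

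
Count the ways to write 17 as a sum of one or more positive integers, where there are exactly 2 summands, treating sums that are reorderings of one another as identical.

8

Listing the qualifying partitions of 17:
16 + 1
15 + 2
14 + 3
13 + 4
12 + 5
11 + 6
10 + 7
9 + 8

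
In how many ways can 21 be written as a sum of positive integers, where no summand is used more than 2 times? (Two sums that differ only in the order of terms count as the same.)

243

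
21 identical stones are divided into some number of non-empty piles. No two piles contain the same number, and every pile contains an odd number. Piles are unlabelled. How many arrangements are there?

8

The partitions of 21 that satisfy the conditions:
21
1 + 3 + 17
1 + 5 + 15
1 + 7 + 13
3 + 5 + 13
1 + 9 + 11
3 + 7 + 11
5 + 7 + 9
That's 8 in total.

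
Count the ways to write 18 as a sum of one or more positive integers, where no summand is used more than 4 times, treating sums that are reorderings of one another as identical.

262

A full systematic count gives 262.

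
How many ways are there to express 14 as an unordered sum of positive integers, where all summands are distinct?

22

They are:
14
1 + 13
2 + 12
3 + 11
1 + 2 + 11
4 + 10
1 + 3 + 10
5 + 9
1 + 4 + 9
2 + 3 + 9
6 + 8
1 + 5 + 8
2 + 4 + 8
1 + 2 + 3 + 8
1 + 6 + 7
2 + 5 + 7
3 + 4 + 7
1 + 2 + 4 + 7
3 + 5 + 6
1 + 2 + 5 + 6
1 + 3 + 4 + 6
2 + 3 + 4 + 5
That's 22 in total.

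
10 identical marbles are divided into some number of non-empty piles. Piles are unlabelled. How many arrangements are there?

There are too many to list fully; the first 12 (by largest part) are:
10
9, 1
8, 2
8, 1, 1
7, 3
7, 2, 1
7, 1, 1, 1
6, 4
6, 3, 1
6, 2, 2
6, 2, 1, 1
6, 1, 1, 1, 1
…and 30 more, for 42 total.

42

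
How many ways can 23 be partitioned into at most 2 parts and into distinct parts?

The partitions of 23 that satisfy the conditions:
23
22,1
21,2
20,3
19,4
18,5
17,6
16,7
15,8
14,9
13,10
12,11
That's 12 in total.

12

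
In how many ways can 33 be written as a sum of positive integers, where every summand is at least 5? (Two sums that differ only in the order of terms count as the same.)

Counting exhaustively, 110 partitions satisfy the conditions.

110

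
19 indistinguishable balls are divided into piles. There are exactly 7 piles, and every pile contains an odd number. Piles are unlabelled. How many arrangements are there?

11

The partitions of 19 that satisfy the conditions:
13 + 1 + 1 + 1 + 1 + 1 + 1
11 + 3 + 1 + 1 + 1 + 1 + 1
9 + 5 + 1 + 1 + 1 + 1 + 1
9 + 3 + 3 + 1 + 1 + 1 + 1
7 + 7 + 1 + 1 + 1 + 1 + 1
7 + 5 + 3 + 1 + 1 + 1 + 1
7 + 3 + 3 + 3 + 1 + 1 + 1
5 + 5 + 5 + 1 + 1 + 1 + 1
5 + 5 + 3 + 3 + 1 + 1 + 1
5 + 3 + 3 + 3 + 3 + 1 + 1
3 + 3 + 3 + 3 + 3 + 3 + 1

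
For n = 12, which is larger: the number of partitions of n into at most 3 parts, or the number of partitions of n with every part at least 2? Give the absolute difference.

2

Partitions of 12 into at most 3 parts: 19.
Partitions of 12 with every part at least 2: 21.
|19 − 21| = 2.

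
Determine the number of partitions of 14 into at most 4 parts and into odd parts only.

10

Enumerating:
13 + 1
11 + 3
11 + 1 + 1 + 1
9 + 5
9 + 3 + 1 + 1
7 + 7
7 + 5 + 1 + 1
7 + 3 + 3 + 1
5 + 5 + 3 + 1
5 + 3 + 3 + 3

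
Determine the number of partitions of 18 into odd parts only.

A partial list (first 12 by largest part):
1,17
3,15
1,1,1,15
5,13
1,1,3,13
1,1,1,1,1,13
7,11
1,1,5,11
1,3,3,11
1,1,1,1,3,11
1,1,1,1,1,1,1,11
9,9
…and 34 more, for 46 total.

46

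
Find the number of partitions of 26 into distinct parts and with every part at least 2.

89

Counting exhaustively, 89 partitions satisfy the conditions.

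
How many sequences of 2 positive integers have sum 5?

A composition of 5 into 2 positive parts is chosen by placing 1 dividers among the 4 gaps between 5 units: C(4,1) = 4.

4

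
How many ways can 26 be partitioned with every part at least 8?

The partitions of 26 that satisfy the conditions:
26
18 + 8
17 + 9
16 + 10
15 + 11
14 + 12
13 + 13
10 + 8 + 8
9 + 9 + 8
Counting gives 9.

9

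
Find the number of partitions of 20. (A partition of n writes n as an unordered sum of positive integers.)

A full systematic count gives 627.

627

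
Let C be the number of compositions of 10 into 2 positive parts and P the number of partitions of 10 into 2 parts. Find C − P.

4

Ordered (compositions into 2 parts): C(9,1) = 9.
Unordered (partitions into 2 parts): 5.
Difference: 9 − 5 = 4.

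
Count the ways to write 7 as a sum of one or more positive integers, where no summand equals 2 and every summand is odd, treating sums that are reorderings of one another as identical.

5

The partitions of 7 that satisfy the conditions:
7
5,1,1
3,3,1
3,1,1,1,1
1,1,1,1,1,1,1
Counting gives 5.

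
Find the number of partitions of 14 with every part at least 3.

13

Listing the qualifying partitions of 14:
14
3 + 11
4 + 10
5 + 9
6 + 8
3 + 3 + 8
7 + 7
3 + 4 + 7
3 + 5 + 6
4 + 4 + 6
4 + 5 + 5
3 + 3 + 3 + 5
3 + 3 + 4 + 4
Counting gives 13.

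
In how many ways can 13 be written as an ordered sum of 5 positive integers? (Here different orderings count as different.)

495

Equivalently, choose which 4 of the 12 gaps become plus signs: C(12,4) = 495.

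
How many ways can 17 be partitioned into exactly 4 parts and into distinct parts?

11

They are:
11,3,2,1
10,4,2,1
9,5,2,1
9,4,3,1
8,6,2,1
8,5,3,1
8,4,3,2
7,6,3,1
7,5,4,1
7,5,3,2
6,5,4,2
Counting gives 11.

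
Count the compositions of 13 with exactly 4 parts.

220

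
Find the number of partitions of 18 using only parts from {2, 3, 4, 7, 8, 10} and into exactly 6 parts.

Enumerating:
8, 2, 2, 2, 2, 2
7, 3, 2, 2, 2, 2
4, 4, 4, 2, 2, 2
4, 4, 3, 3, 2, 2
4, 3, 3, 3, 3, 2
3, 3, 3, 3, 3, 3

6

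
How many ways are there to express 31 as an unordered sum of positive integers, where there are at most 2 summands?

16

Listing the qualifying partitions of 31:
31
1+30
2+29
3+28
4+27
5+26
6+25
7+24
8+23
9+22
10+21
11+20
12+19
13+18
14+17
15+16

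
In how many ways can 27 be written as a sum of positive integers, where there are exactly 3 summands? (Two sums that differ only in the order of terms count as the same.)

There are too many to list fully; the first 12 (by largest part) are:
25 + 1 + 1
24 + 2 + 1
23 + 3 + 1
23 + 2 + 2
22 + 4 + 1
22 + 3 + 2
21 + 5 + 1
21 + 4 + 2
21 + 3 + 3
20 + 6 + 1
20 + 5 + 2
20 + 4 + 3
…and 49 more, for 61 total.

61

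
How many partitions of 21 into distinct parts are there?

Systematic enumeration (by largest part, then next-largest, …) yields 76.

76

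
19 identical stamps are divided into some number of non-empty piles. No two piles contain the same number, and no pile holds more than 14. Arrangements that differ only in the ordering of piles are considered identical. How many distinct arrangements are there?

A partial list (first 12 by largest part):
5,14
1,4,14
2,3,14
6,13
1,5,13
2,4,13
1,2,3,13
7,12
1,6,12
2,5,12
3,4,12
1,2,4,12
…and 35 more, for 47 total.

47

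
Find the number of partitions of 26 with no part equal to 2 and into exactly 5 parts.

Direct enumeration gives 113 partitions.

113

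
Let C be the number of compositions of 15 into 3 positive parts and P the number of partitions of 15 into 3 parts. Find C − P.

Ordered (compositions into 3 parts): C(14,2) = 91.
Unordered (partitions into 3 parts): 19.
Difference: 91 − 19 = 72.

72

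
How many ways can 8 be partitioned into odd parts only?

6

They are:
7+1
5+3
5+1+1+1
3+3+1+1
3+1+1+1+1+1
1+1+1+1+1+1+1+1
That's 6 in total.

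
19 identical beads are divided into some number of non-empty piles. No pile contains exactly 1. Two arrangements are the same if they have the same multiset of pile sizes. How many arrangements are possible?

There are 105 such partitions.

105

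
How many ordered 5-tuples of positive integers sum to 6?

5

Place 4 bars in the 5 internal gaps of a row of 6 dots: C(5,4) = 5.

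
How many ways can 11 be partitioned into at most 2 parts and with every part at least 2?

Listing the qualifying partitions of 11:
11
9, 2
8, 3
7, 4
6, 5
That's 5 in total.

5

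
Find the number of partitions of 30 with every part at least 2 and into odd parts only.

40

There are too many to list fully; the first 12 (by largest part) are:
3,27
5,25
7,23
9,21
3,3,3,21
11,19
3,3,5,19
13,17
3,3,7,17
3,5,5,17
15,15
3,3,9,15
…and 28 more, for 40 total.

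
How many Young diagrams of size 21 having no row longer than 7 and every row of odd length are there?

A partial list (first 12 by largest part):
7, 7, 7
7, 7, 5, 1, 1
7, 7, 3, 3, 1
7, 7, 3, 1, 1, 1, 1
7, 7, 1, 1, 1, 1, 1, 1, 1
7, 5, 5, 3, 1
7, 5, 5, 1, 1, 1, 1
7, 5, 3, 3, 3
7, 5, 3, 3, 1, 1, 1
7, 5, 3, 1, 1, 1, 1, 1, 1
7, 5, 1, 1, 1, 1, 1, 1, 1, 1, 1
7, 3, 3, 3, 3, 1, 1
…and 26 more, for 38 total.

38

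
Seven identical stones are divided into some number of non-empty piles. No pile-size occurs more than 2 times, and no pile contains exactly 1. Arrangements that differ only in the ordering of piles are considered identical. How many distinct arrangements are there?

4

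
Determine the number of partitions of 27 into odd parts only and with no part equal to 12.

192

Systematic enumeration (by largest part, then next-largest, …) yields 192.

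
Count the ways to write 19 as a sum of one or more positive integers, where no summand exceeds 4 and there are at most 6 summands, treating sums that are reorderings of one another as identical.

6

They are:
3,4,4,4,4
1,2,4,4,4,4
1,3,3,4,4,4
2,2,3,4,4,4
2,3,3,3,4,4
3,3,3,3,3,4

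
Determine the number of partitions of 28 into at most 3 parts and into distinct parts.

There are too many to list fully; the first 12 (by largest part) are:
28
27+1
26+2
25+3
25+2+1
24+4
24+3+1
23+5
23+4+1
23+3+2
22+6
22+5+1
…and 54 more, for 66 total.

66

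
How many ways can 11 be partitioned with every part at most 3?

They are:
3 + 3 + 3 + 2
3 + 3 + 3 + 1 + 1
3 + 3 + 2 + 2 + 1
3 + 3 + 2 + 1 + 1 + 1
3 + 3 + 1 + 1 + 1 + 1 + 1
3 + 2 + 2 + 2 + 2
3 + 2 + 2 + 2 + 1 + 1
3 + 2 + 2 + 1 + 1 + 1 + 1
3 + 2 + 1 + 1 + 1 + 1 + 1 + 1
3 + 1 + 1 + 1 + 1 + 1 + 1 + 1 + 1
2 + 2 + 2 + 2 + 2 + 1
2 + 2 + 2 + 2 + 1 + 1 + 1
2 + 2 + 2 + 1 + 1 + 1 + 1 + 1
2 + 2 + 1 + 1 + 1 + 1 + 1 + 1 + 1
2 + 1 + 1 + 1 + 1 + 1 + 1 + 1 + 1 + 1
1 + 1 + 1 + 1 + 1 + 1 + 1 + 1 + 1 + 1 + 1

16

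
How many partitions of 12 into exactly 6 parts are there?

11

Listing the qualifying partitions of 12:
7+1+1+1+1+1
6+2+1+1+1+1
5+3+1+1+1+1
5+2+2+1+1+1
4+4+1+1+1+1
4+3+2+1+1+1
4+2+2+2+1+1
3+3+3+1+1+1
3+3+2+2+1+1
3+2+2+2+2+1
2+2+2+2+2+2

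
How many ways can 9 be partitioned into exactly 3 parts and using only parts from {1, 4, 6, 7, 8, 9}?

2

Enumerating:
1 + 1 + 7
1 + 4 + 4
That's 2 in total.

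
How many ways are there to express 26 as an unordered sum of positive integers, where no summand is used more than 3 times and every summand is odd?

There are too many to list fully; the first 12 (by largest part) are:
1+25
3+23
1+1+1+23
5+21
1+1+3+21
7+19
1+1+5+19
1+3+3+19
9+17
1+1+7+17
1+3+5+17
3+3+3+17
…and 49 more, for 61 total.

61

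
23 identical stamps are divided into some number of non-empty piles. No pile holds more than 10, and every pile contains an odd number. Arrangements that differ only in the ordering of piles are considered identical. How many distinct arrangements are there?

65

A partial list (first 12 by largest part):
9+9+5
9+9+3+1+1
9+9+1+1+1+1+1
9+7+7
9+7+5+1+1
9+7+3+3+1
9+7+3+1+1+1+1
9+7+1+1+1+1+1+1+1
9+5+5+3+1
9+5+5+1+1+1+1
9+5+3+3+3
9+5+3+3+1+1+1
…and 53 more, for 65 total.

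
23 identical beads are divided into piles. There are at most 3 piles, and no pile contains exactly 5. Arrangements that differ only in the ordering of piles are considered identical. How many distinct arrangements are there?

There are too many to list fully; the first 12 (by largest part) are:
23
1, 22
2, 21
1, 1, 21
3, 20
1, 2, 20
4, 19
1, 3, 19
2, 2, 19
1, 4, 18
2, 3, 18
6, 17
…and 34 more, for 46 total.

46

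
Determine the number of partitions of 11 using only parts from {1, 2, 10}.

7

Listing the qualifying partitions of 11:
10,1
2,2,2,2,2,1
2,2,2,2,1,1,1
2,2,2,1,1,1,1,1
2,2,1,1,1,1,1,1,1
2,1,1,1,1,1,1,1,1,1
1,1,1,1,1,1,1,1,1,1,1
That's 7 in total.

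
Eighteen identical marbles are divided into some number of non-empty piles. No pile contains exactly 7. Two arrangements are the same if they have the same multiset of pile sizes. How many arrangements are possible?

Enumerating by decreasing first part gives 329 partitions in all.

329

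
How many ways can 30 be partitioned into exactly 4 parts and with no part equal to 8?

166

Enumerating by decreasing first part gives 166 partitions in all.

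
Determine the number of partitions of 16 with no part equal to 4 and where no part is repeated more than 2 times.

A partial list (first 12 by largest part):
16
15 + 1
14 + 2
14 + 1 + 1
13 + 3
13 + 2 + 1
12 + 3 + 1
12 + 2 + 2
12 + 2 + 1 + 1
11 + 5
11 + 3 + 2
11 + 3 + 1 + 1
…and 44 more, for 56 total.

56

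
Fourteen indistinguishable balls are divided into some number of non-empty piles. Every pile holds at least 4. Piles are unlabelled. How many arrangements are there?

7

They are:
14
10+4
9+5
8+6
7+7
6+4+4
5+5+4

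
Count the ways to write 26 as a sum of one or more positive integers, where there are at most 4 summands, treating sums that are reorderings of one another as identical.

206

There are 206 such partitions.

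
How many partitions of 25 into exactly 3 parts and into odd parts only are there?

16

They are:
1, 1, 23
1, 3, 21
1, 5, 19
3, 3, 19
1, 7, 17
3, 5, 17
1, 9, 15
3, 7, 15
5, 5, 15
1, 11, 13
3, 9, 13
5, 7, 13
3, 11, 11
5, 9, 11
7, 7, 11
7, 9, 9
That's 16 in total.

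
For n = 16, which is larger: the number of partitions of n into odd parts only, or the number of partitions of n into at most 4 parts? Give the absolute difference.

32

Partitions of 16 into odd parts only: 32.
Partitions of 16 into at most 4 parts: 64.
|32 − 64| = 32.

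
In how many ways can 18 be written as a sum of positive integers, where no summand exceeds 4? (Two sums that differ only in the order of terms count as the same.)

Systematic enumeration (by largest part, then next-largest, …) yields 84.

84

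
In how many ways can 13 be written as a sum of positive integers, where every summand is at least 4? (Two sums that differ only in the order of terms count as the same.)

Listing the qualifying partitions of 13:
13
9,4
8,5
7,6
5,4,4
That's 5 in total.

5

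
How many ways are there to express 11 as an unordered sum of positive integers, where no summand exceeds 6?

44

There are too many to list fully; the first 12 (by largest part) are:
6 + 5
6 + 4 + 1
6 + 3 + 2
6 + 3 + 1 + 1
6 + 2 + 2 + 1
6 + 2 + 1 + 1 + 1
6 + 1 + 1 + 1 + 1 + 1
5 + 5 + 1
5 + 4 + 2
5 + 4 + 1 + 1
5 + 3 + 3
5 + 3 + 2 + 1
…and 32 more, for 44 total.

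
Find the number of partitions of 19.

490

Enumerating by decreasing first part gives 490 partitions in all.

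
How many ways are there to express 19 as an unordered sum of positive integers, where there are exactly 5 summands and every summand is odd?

13

They are:
15, 1, 1, 1, 1
13, 3, 1, 1, 1
11, 5, 1, 1, 1
11, 3, 3, 1, 1
9, 7, 1, 1, 1
9, 5, 3, 1, 1
9, 3, 3, 3, 1
7, 7, 3, 1, 1
7, 5, 5, 1, 1
7, 5, 3, 3, 1
7, 3, 3, 3, 3
5, 5, 5, 3, 1
5, 5, 3, 3, 3
Counting gives 13.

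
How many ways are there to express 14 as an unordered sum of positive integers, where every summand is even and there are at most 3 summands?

8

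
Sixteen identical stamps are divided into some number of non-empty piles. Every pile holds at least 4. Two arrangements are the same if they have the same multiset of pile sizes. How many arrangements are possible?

11

The partitions of 16 that satisfy the conditions:
16
4,12
5,11
6,10
7,9
8,8
4,4,8
4,5,7
4,6,6
5,5,6
4,4,4,4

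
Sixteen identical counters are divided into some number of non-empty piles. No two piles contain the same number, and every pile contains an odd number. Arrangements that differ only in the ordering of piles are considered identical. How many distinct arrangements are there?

The partitions of 16 that satisfy the conditions:
15 + 1
13 + 3
11 + 5
9 + 7
7 + 5 + 3 + 1
That's 5 in total.

5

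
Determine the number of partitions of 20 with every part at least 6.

8

Listing the qualifying partitions of 20:
20
14+6
13+7
12+8
11+9
10+10
8+6+6
7+7+6
Counting gives 8.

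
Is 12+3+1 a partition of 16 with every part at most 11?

No

The parts sum to 16, and the condition 'no summand exceeds 11' is violated.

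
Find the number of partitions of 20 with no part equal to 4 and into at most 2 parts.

The partitions of 20 that satisfy the conditions:
20
1,19
2,18
3,17
5,15
6,14
7,13
8,12
9,11
10,10

10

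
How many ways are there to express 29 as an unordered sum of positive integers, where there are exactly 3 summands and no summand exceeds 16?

A partial list (first 12 by largest part):
16, 12, 1
16, 11, 2
16, 10, 3
16, 9, 4
16, 8, 5
16, 7, 6
15, 13, 1
15, 12, 2
15, 11, 3
15, 10, 4
15, 9, 5
15, 8, 6
…and 22 more, for 34 total.

34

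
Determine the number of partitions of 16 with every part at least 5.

6

The partitions of 16 that satisfy the conditions:
16
11 + 5
10 + 6
9 + 7
8 + 8
6 + 5 + 5
That's 6 in total.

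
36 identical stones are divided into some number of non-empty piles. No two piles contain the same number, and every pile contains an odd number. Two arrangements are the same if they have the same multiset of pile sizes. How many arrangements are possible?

A partial list (first 12 by largest part):
35 + 1
33 + 3
31 + 5
29 + 7
27 + 9
27 + 5 + 3 + 1
25 + 11
25 + 7 + 3 + 1
23 + 13
23 + 9 + 3 + 1
23 + 7 + 5 + 1
21 + 15
…and 21 more, for 33 total.

33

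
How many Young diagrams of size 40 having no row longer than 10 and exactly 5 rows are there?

29

There are too many to list fully; the first 12 (by largest part) are:
10,10,10,9,1
10,10,10,8,2
10,10,10,7,3
10,10,10,6,4
10,10,10,5,5
10,10,9,9,2
10,10,9,8,3
10,10,9,7,4
10,10,9,6,5
10,10,8,8,4
10,10,8,7,5
10,10,8,6,6
…and 17 more, for 29 total.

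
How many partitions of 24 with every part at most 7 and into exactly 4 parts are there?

5

Listing the qualifying partitions of 24:
7 + 7 + 7 + 3
7 + 7 + 6 + 4
7 + 7 + 5 + 5
7 + 6 + 6 + 5
6 + 6 + 6 + 6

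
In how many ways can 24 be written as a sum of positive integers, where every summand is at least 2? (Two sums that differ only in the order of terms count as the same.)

320

Systematic enumeration (by largest part, then next-largest, …) yields 320.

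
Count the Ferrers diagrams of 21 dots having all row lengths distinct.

76

Counting exhaustively, 76 partitions satisfy the conditions.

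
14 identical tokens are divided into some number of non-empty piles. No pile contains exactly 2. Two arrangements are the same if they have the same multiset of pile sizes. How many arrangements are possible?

58

A partial list (first 12 by largest part):
14
1+13
1+1+12
3+11
1+1+1+11
4+10
1+3+10
1+1+1+1+10
5+9
1+4+9
1+1+3+9
1+1+1+1+1+9
…and 46 more, for 58 total.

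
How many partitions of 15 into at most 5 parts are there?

84

There are 84 such partitions.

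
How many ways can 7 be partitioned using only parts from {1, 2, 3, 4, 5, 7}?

14

Enumerating:
7
5, 2
5, 1, 1
4, 3
4, 2, 1
4, 1, 1, 1
3, 3, 1
3, 2, 2
3, 2, 1, 1
3, 1, 1, 1, 1
2, 2, 2, 1
2, 2, 1, 1, 1
2, 1, 1, 1, 1, 1
1, 1, 1, 1, 1, 1, 1
That's 14 in total.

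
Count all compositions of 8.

128

The number of compositions of n is 2^(n−1); here 2^7 = 128.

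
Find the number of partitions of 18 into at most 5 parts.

141

There are 141 such partitions.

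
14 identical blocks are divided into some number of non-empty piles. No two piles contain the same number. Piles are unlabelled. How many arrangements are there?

Enumerating:
14
13, 1
12, 2
11, 3
11, 2, 1
10, 4
10, 3, 1
9, 5
9, 4, 1
9, 3, 2
8, 6
8, 5, 1
8, 4, 2
8, 3, 2, 1
7, 6, 1
7, 5, 2
7, 4, 3
7, 4, 2, 1
6, 5, 3
6, 5, 2, 1
6, 4, 3, 1
5, 4, 3, 2
Counting gives 22.

22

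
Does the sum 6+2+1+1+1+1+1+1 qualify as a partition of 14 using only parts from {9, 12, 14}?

The parts sum to 14, and the condition 'each summand belongs to {9, 12, 14}' is violated.

No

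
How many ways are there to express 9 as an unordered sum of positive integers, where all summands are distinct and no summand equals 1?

5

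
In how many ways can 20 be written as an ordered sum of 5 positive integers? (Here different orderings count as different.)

Equivalently, choose which 4 of the 19 gaps become plus signs: C(19,4) = 3876.

3876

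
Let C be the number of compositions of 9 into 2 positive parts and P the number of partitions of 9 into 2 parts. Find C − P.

4

Ordered (compositions into 2 parts): C(8,1) = 8.
Unordered (partitions into 2 parts): 4.
Difference: 8 − 4 = 4.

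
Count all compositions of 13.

4096

There are 12 gaps and each independently is a cut or not, giving 2^12 = 4096.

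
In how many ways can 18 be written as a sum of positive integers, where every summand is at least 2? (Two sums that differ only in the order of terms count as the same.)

88

Systematic enumeration (by largest part, then next-largest, …) yields 88.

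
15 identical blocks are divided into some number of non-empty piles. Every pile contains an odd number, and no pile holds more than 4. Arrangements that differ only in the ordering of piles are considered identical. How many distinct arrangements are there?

6

Listing the qualifying partitions of 15:
3 + 3 + 3 + 3 + 3
3 + 3 + 3 + 3 + 1 + 1 + 1
3 + 3 + 3 + 1 + 1 + 1 + 1 + 1 + 1
3 + 3 + 1 + 1 + 1 + 1 + 1 + 1 + 1 + 1 + 1
3 + 1 + 1 + 1 + 1 + 1 + 1 + 1 + 1 + 1 + 1 + 1 + 1
1 + 1 + 1 + 1 + 1 + 1 + 1 + 1 + 1 + 1 + 1 + 1 + 1 + 1 + 1
Counting gives 6.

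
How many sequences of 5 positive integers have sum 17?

By stars and bars with positive parts, the count is C(16,4) = 1820.

1820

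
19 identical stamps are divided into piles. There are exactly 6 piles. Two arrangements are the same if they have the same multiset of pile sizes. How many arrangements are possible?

71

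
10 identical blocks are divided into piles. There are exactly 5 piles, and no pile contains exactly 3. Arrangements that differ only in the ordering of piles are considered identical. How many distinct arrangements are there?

The partitions of 10 that satisfy the conditions:
6,1,1,1,1
5,2,1,1,1
4,2,2,1,1
2,2,2,2,2

4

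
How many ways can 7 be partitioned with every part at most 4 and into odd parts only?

Listing the qualifying partitions of 7:
3, 3, 1
3, 1, 1, 1, 1
1, 1, 1, 1, 1, 1, 1

3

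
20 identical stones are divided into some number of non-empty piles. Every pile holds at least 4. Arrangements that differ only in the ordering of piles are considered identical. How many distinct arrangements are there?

24

The partitions of 20 that satisfy the conditions:
20
16,4
15,5
14,6
13,7
12,8
12,4,4
11,9
11,5,4
10,10
10,6,4
10,5,5
9,7,4
9,6,5
8,8,4
8,7,5
8,6,6
8,4,4,4
7,7,6
7,5,4,4
6,6,4,4
6,5,5,4
5,5,5,5
4,4,4,4,4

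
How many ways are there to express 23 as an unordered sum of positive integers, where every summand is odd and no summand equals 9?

82

There are 82 such partitions.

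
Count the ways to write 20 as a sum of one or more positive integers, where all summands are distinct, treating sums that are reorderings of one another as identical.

64

A partial list (first 12 by largest part):
20
19+1
18+2
17+3
17+2+1
16+4
16+3+1
15+5
15+4+1
15+3+2
14+6
14+5+1
…and 52 more, for 64 total.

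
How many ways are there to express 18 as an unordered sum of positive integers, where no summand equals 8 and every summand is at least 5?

7

They are:
18
13,5
12,6
11,7
9,9
7,6,5
6,6,6
Counting gives 7.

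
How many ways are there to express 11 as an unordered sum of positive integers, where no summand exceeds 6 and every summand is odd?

8

They are:
5,5,1
5,3,3
5,3,1,1,1
5,1,1,1,1,1,1
3,3,3,1,1
3,3,1,1,1,1,1
3,1,1,1,1,1,1,1,1
1,1,1,1,1,1,1,1,1,1,1
That's 8 in total.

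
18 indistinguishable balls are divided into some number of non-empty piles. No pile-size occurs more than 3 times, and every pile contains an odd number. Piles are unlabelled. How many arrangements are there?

21

They are:
17 + 1
15 + 3
15 + 1 + 1 + 1
13 + 5
13 + 3 + 1 + 1
11 + 7
11 + 5 + 1 + 1
11 + 3 + 3 + 1
9 + 9
9 + 7 + 1 + 1
9 + 5 + 3 + 1
9 + 3 + 3 + 3
9 + 3 + 3 + 1 + 1 + 1
7 + 7 + 3 + 1
7 + 5 + 5 + 1
7 + 5 + 3 + 3
7 + 5 + 3 + 1 + 1 + 1
7 + 3 + 3 + 3 + 1 + 1
5 + 5 + 5 + 3
5 + 5 + 5 + 1 + 1 + 1
5 + 5 + 3 + 3 + 1 + 1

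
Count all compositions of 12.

2048

There are 11 gaps and each independently is a cut or not, giving 2^11 = 2048.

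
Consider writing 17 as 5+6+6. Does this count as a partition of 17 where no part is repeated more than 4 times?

The parts sum to 17, and the condition 'no summand is used more than 4 times' holds.

Yes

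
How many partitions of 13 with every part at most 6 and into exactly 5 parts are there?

14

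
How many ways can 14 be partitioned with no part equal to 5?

105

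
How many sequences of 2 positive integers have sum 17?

16

Equivalently, choose which 1 of the 16 gaps become plus signs: C(16,1) = 16.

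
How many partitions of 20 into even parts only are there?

42

A partial list (first 12 by largest part):
20
2,18
4,16
2,2,16
6,14
2,4,14
2,2,2,14
8,12
2,6,12
4,4,12
2,2,4,12
2,2,2,2,12
…and 30 more, for 42 total.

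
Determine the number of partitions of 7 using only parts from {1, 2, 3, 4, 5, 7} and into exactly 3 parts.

4

The partitions of 7 that satisfy the conditions:
5 + 1 + 1
4 + 2 + 1
3 + 3 + 1
3 + 2 + 2
Counting gives 4.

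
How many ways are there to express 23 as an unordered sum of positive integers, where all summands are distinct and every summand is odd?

9

Enumerating:
23
19 + 3 + 1
17 + 5 + 1
15 + 7 + 1
15 + 5 + 3
13 + 9 + 1
13 + 7 + 3
11 + 9 + 3
11 + 7 + 5
That's 9 in total.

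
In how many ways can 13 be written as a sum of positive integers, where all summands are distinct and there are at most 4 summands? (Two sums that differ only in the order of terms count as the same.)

18

Listing the qualifying partitions of 13:
13
12 + 1
11 + 2
10 + 3
10 + 2 + 1
9 + 4
9 + 3 + 1
8 + 5
8 + 4 + 1
8 + 3 + 2
7 + 6
7 + 5 + 1
7 + 4 + 2
7 + 3 + 2 + 1
6 + 5 + 2
6 + 4 + 3
6 + 4 + 2 + 1
5 + 4 + 3 + 1
Counting gives 18.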